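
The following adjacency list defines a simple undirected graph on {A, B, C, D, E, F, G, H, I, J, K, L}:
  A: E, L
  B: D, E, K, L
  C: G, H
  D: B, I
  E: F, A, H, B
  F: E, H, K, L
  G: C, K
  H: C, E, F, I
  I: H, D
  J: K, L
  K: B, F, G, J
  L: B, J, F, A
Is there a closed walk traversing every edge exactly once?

Degrees: A:2, B:4, C:2, D:2, E:4, F:4, G:2, H:4, I:2, J:2, K:4, L:4
All degrees are even and the non-isolated vertices are connected — an Eulerian circuit exists.

Yes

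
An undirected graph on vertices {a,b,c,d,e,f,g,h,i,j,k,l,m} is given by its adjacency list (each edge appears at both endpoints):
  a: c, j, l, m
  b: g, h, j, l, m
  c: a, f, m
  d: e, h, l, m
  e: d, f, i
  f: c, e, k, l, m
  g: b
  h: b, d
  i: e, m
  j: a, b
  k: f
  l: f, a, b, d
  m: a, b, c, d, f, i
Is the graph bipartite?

The cycle f-c-m-f has length 3, which is odd, so the graph is not bipartite.

No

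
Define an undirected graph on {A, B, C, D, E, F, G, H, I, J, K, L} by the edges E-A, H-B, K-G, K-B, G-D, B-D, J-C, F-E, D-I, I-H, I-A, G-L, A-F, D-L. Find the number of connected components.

2

Component: {C, J}
Component: {A, B, D, E, F, G, H, I, K, L}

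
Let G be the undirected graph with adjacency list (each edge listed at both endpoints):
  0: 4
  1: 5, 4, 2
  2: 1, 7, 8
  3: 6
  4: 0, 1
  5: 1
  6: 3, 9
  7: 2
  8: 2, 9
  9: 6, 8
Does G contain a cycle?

No

|V| = 10, |E| = 9, number of components = 1.
A forest on 10 vertices with 1 component has exactly 9 edges, which matches — so no cycle.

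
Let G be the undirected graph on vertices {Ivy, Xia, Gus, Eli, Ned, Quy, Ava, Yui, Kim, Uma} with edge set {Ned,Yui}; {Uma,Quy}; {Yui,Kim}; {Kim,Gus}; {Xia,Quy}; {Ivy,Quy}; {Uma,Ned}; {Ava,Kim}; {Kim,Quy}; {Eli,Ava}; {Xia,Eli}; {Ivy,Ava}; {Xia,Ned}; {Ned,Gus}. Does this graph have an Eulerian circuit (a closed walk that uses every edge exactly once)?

No

Degrees: Ivy:2, Xia:3, Gus:2, Eli:2, Ned:4, Quy:4, Ava:3, Yui:2, Kim:4, Uma:2
Xia, Ava have odd degree; an Eulerian circuit needs every degree to be even, so none exists.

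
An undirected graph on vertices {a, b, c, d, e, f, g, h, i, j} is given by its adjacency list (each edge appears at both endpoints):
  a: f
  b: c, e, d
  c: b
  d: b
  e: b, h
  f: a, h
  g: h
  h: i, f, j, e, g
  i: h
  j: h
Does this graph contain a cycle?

No

|V| = 10, |E| = 9, number of components = 1.
Since 9 = 10 - 1, the graph is a forest and contains no cycle.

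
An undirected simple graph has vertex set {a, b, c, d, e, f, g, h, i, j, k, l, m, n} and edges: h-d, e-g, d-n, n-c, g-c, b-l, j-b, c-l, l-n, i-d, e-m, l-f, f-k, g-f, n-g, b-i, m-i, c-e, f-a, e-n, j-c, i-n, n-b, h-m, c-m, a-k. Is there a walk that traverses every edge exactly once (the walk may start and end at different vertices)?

Degrees: a:2, b:4, c:6, d:3, e:4, f:4, g:4, h:2, i:4, j:2, k:2, l:4, m:4, n:7
Odd-degree vertices: d, n (2 total).
With 2 odd-degree vertices and all edges in one connected piece, an Eulerian trail exists (from d to n).

Yes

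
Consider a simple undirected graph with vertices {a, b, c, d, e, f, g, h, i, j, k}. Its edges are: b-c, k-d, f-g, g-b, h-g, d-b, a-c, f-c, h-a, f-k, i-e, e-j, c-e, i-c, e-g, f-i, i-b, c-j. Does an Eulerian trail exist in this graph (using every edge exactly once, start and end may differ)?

Degrees: a:2, b:4, c:6, d:2, e:4, f:4, g:4, h:2, i:4, j:2, k:2
Odd-degree vertices: none (0 total).
With 0 odd-degree vertices and all edges in one connected piece, an Eulerian trail exists.

Yes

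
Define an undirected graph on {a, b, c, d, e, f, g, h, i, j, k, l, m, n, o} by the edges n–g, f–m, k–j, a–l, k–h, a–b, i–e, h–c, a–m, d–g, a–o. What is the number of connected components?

Component: {e, i}
Component: {d, g, n}
Component: {c, h, j, k}
Component: {a, b, f, l, m, o}

4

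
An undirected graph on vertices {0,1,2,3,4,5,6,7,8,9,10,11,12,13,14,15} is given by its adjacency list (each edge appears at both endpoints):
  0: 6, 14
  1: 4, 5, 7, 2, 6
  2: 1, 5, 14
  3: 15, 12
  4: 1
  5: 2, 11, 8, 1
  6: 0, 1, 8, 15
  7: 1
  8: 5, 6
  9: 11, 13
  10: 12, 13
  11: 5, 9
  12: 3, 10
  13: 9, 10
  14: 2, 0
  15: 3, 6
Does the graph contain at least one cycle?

Yes

|V| = 16, |E| = 19, number of components = 1.
Since 19 > 16 - 1, a cycle must exist; for instance 6-1-5-11-9-13-10-12-3-15-6.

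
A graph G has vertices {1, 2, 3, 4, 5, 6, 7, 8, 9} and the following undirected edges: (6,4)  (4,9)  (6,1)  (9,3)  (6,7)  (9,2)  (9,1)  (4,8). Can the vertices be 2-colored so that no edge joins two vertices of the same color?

Yes

Partition the vertices as {5, 6, 8, 9} vs {1, 2, 3, 4, 7}. Each listed edge has one endpoint in each part, so the graph is bipartite.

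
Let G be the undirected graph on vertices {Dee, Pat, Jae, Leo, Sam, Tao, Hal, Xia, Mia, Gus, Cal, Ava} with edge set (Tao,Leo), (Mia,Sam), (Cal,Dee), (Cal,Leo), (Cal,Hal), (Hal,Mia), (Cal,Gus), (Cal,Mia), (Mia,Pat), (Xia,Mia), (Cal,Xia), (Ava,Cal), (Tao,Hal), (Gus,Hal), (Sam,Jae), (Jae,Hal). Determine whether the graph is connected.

Starting from Dee and exploring outward reaches every vertex (Dee, Cal, Gus, Xia, Ava, Leo, Mia, Hal, Tao, Pat, Sam, Jae); the graph is connected.

Yes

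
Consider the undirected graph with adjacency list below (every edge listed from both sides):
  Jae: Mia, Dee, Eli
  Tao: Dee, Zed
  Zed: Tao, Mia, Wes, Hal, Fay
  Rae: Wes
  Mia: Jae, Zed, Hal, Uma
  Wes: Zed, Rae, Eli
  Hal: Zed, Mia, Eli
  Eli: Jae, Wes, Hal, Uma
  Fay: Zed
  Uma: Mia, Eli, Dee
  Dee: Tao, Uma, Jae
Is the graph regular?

No

Degrees: Jae:3, Tao:2, Zed:5, Rae:1, Mia:4, Wes:3, Hal:3, Eli:4, Fay:1, Uma:3, Dee:3
Vertex Rae has degree 1 while Zed has degree 5, so the graph is not regular.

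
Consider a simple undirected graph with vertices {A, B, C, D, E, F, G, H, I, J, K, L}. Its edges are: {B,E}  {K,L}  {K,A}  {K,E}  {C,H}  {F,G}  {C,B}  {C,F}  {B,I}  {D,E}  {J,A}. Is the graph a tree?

|V| = 12, |E| = 11.
It is connected with exactly 11 edges, hence acyclic — it is a tree.

Yes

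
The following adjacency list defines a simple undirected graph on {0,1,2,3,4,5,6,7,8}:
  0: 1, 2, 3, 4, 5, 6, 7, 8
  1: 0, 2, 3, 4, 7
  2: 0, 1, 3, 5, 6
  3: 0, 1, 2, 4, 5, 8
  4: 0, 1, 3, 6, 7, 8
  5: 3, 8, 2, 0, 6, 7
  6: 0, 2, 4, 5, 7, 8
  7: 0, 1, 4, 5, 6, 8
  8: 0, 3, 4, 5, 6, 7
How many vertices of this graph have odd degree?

Degrees: 0:8, 1:5, 2:5, 3:6, 4:6, 5:6, 6:6, 7:6, 8:6
Odd-degree vertices: 1, 2.

2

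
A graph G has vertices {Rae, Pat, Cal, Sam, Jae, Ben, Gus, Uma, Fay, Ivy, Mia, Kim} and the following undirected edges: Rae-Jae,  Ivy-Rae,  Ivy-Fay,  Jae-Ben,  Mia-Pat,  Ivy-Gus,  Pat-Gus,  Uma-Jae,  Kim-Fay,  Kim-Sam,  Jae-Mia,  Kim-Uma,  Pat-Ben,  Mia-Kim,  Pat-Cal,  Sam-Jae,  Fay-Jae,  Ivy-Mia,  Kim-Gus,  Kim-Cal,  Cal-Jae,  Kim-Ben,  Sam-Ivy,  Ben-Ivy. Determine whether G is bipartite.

Yes

Partition the vertices as {Pat, Jae, Ivy, Kim} vs {Rae, Cal, Sam, Ben, Gus, Uma, Fay, Mia}. Each listed edge has one endpoint in each part, so the graph is bipartite.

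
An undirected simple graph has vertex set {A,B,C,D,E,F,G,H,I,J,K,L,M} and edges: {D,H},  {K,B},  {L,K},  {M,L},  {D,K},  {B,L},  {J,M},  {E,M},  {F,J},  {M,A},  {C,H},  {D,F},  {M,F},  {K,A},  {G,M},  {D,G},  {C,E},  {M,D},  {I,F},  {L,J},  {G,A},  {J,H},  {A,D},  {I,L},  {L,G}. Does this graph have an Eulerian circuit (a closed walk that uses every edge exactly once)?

Degrees: A:4, B:2, C:2, D:6, E:2, F:4, G:4, H:3, I:2, J:4, K:4, L:6, M:7
Vertices with odd degree: H, M. An Eulerian circuit requires all degrees even.

No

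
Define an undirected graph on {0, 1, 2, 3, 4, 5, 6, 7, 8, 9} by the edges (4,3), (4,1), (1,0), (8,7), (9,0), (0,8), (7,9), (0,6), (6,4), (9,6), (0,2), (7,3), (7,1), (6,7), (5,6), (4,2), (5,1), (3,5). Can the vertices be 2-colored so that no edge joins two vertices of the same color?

The cycle 7-6-9-7 has length 3, which is odd, so the graph is not bipartite.

No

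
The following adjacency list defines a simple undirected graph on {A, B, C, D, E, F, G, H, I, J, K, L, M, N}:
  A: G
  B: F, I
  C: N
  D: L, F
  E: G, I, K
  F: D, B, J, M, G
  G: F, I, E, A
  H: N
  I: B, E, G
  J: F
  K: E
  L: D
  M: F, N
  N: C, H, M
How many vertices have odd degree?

10

Degrees: A:1, B:2, C:1, D:2, E:3, F:5, G:4, H:1, I:3, J:1, K:1, L:1, M:2, N:3
Odd-degree vertices: A, C, E, F, H, I, J, K, L, N.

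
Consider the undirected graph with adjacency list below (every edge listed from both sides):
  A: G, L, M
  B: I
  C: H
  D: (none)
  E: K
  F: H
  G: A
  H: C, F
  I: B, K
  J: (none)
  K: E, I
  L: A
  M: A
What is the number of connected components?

5

Component: {D}
Component: {J}
Component: {C, F, H}
Component: {A, G, L, M}
Component: {B, E, I, K}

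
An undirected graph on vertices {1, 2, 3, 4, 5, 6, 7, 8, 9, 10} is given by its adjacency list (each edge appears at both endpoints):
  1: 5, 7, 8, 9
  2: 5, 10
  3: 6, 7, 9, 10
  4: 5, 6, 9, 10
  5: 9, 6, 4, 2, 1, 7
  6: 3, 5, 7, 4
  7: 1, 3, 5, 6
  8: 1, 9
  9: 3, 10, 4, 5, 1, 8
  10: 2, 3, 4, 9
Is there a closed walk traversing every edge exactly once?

Degrees: 1:4, 2:2, 3:4, 4:4, 5:6, 6:4, 7:4, 8:2, 9:6, 10:4
Every vertex has even degree and the edges form a single connected piece, so an Eulerian circuit exists.

Yes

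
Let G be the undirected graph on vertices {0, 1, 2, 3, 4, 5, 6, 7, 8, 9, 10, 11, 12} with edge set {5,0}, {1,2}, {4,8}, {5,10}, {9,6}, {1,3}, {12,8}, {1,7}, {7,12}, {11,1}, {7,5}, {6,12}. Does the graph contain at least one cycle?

No

|V| = 13, |E| = 12, number of components = 1.
A forest on 13 vertices with 1 component has exactly 12 edges, which matches — so no cycle.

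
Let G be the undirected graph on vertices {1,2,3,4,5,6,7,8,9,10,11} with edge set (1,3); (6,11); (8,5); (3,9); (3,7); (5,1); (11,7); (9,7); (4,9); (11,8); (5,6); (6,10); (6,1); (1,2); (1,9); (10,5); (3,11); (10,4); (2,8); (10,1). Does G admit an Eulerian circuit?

Degrees: 1:6, 2:2, 3:4, 4:2, 5:4, 6:4, 7:3, 8:3, 9:4, 10:4, 11:4
Vertices with odd degree: 7, 8. An Eulerian circuit requires all degrees even.

No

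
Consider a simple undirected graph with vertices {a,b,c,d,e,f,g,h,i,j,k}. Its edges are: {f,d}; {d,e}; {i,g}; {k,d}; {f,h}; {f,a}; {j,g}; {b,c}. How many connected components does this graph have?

Component: {b, c}
Component: {g, i, j}
Component: {a, d, e, f, h, k}

3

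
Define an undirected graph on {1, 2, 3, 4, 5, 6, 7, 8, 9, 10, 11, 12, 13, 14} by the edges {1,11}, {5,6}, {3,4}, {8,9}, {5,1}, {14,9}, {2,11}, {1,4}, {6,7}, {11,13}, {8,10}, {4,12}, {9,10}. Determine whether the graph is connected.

No

Component: {8, 9, 10, 14}
Component: {1, 2, 3, 4, 5, 6, 7, 11, 12, 13}
No edge joins these 2 groups, so the graph is disconnected.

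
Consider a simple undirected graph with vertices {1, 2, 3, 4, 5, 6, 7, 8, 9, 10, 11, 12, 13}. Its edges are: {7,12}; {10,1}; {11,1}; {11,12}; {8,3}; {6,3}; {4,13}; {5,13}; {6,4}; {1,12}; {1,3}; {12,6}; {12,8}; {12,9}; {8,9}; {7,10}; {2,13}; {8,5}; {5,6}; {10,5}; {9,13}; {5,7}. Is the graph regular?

No

Degrees: 1:4, 2:1, 3:3, 4:2, 5:5, 6:4, 7:3, 8:4, 9:3, 10:3, 11:2, 12:6, 13:4
Vertex 2 has degree 1 while 12 has degree 6, so the graph is not regular.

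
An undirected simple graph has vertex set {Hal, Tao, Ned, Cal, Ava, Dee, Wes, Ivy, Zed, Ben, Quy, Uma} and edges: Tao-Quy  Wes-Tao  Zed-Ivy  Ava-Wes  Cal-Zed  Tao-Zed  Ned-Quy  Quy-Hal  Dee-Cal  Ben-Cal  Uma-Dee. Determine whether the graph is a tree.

The graph has 12 vertices and 11 edges.
It is connected with exactly 11 edges, hence acyclic — it is a tree.

Yes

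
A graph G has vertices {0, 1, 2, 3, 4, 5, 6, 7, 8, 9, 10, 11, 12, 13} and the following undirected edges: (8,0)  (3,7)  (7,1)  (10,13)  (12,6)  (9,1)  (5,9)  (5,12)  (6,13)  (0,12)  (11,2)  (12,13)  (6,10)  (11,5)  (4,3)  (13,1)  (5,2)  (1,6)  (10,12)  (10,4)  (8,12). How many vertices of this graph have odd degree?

0

Degrees: 0:2, 1:4, 2:2, 3:2, 4:2, 5:4, 6:4, 7:2, 8:2, 9:2, 10:4, 11:2, 12:6, 13:4
Odd-degree vertices: none.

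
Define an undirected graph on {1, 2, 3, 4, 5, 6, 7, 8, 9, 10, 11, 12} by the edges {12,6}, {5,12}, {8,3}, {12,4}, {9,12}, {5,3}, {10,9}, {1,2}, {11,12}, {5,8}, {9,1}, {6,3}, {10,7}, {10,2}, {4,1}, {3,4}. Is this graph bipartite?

No

5-8-3-5 is an odd cycle (length 3), and a bipartite graph can contain only even cycles.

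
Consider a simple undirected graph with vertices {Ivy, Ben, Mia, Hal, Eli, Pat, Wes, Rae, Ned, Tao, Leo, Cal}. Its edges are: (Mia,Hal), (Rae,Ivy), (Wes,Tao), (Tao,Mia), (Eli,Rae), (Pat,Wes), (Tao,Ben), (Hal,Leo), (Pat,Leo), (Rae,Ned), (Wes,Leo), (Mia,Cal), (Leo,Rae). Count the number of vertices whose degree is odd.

Degrees: Ivy:1, Ben:1, Mia:3, Hal:2, Eli:1, Pat:2, Wes:3, Rae:4, Ned:1, Tao:3, Leo:4, Cal:1
Odd-degree vertices: Ivy, Ben, Mia, Eli, Wes, Ned, Tao, Cal.

8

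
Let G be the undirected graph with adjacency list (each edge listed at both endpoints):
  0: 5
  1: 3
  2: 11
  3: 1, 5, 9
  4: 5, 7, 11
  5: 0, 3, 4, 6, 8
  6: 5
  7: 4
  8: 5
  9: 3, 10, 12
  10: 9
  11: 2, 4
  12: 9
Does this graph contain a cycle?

No

|V| = 13, |E| = 12, number of components = 1.
Since 12 = 13 - 1, the graph is a forest and contains no cycle.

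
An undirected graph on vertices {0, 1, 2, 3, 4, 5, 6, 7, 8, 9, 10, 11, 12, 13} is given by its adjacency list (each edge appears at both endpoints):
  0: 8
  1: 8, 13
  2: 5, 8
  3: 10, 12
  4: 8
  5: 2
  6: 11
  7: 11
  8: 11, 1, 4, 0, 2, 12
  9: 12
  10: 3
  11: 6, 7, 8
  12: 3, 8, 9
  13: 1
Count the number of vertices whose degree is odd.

10

Degrees: 0:1, 1:2, 2:2, 3:2, 4:1, 5:1, 6:1, 7:1, 8:6, 9:1, 10:1, 11:3, 12:3, 13:1
Odd-degree vertices: 0, 4, 5, 6, 7, 9, 10, 11, 12, 13.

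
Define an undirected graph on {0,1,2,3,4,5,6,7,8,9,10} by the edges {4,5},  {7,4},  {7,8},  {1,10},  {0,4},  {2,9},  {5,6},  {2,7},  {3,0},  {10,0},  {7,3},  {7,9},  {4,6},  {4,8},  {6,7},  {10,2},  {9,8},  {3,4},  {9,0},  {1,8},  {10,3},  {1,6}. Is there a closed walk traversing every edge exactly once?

Degrees: 0:4, 1:3, 2:3, 3:4, 4:6, 5:2, 6:4, 7:6, 8:4, 9:4, 10:4
Vertices with odd degree: 1, 2. An Eulerian circuit requires all degrees even.

No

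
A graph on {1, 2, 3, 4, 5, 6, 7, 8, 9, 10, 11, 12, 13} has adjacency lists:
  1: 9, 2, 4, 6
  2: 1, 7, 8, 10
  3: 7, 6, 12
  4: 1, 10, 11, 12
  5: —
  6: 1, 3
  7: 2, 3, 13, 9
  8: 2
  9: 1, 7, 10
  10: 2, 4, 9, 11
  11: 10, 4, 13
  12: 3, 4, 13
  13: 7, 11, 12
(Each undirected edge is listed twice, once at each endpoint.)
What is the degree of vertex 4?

Neighbors of 4: 1, 10, 11, 12.

4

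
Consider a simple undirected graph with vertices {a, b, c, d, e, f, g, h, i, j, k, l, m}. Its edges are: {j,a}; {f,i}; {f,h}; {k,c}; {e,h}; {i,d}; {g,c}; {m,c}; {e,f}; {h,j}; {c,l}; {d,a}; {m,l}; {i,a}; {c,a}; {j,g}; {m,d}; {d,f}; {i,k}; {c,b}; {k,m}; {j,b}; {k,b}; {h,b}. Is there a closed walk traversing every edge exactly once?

Degrees: a:4, b:4, c:6, d:4, e:2, f:4, g:2, h:4, i:4, j:4, k:4, l:2, m:4
Every vertex has even degree and the edges form a single connected piece, so an Eulerian circuit exists.

Yes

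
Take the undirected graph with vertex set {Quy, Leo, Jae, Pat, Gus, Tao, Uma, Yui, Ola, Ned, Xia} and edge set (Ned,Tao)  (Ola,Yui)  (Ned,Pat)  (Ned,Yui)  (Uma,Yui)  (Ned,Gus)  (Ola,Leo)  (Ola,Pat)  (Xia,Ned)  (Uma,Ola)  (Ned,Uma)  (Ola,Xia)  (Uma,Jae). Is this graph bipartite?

Uma-Yui-Ola-Uma is an odd cycle (length 3), and a bipartite graph can contain only even cycles.

No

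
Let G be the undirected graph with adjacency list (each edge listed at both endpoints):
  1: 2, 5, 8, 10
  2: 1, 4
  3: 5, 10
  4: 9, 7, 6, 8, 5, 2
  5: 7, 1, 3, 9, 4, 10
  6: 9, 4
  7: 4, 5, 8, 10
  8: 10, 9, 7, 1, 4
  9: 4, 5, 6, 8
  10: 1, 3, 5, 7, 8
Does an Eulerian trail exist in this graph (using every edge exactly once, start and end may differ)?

Degrees: 1:4, 2:2, 3:2, 4:6, 5:6, 6:2, 7:4, 8:5, 9:4, 10:5
Odd-degree vertices: 8, 10 (2 total).
With 2 odd-degree vertices and all edges in one connected piece, an Eulerian trail exists (from 8 to 10).

Yes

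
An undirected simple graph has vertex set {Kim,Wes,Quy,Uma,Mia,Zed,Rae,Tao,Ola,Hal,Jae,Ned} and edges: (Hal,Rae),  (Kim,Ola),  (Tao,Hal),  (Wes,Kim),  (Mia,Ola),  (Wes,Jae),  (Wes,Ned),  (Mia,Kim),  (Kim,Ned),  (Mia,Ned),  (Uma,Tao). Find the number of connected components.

Component: {Quy}
Component: {Zed}
Component: {Uma, Rae, Tao, Hal}
Component: {Kim, Wes, Mia, Ola, Jae, Ned}

4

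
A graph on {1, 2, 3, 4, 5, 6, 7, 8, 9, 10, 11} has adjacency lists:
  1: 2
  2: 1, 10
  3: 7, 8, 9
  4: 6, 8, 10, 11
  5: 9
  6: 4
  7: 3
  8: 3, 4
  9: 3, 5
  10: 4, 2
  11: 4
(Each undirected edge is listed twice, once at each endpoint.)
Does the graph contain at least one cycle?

The graph has 11 vertices, 10 edges, and 1 connected component.
Since 10 = 11 - 1, the graph is a forest and contains no cycle.

No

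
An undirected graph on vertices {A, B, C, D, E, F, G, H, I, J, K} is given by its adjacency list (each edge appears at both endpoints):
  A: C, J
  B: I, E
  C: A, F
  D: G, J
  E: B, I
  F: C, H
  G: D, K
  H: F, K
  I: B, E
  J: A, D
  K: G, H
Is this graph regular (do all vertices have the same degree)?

Degrees: A:2, B:2, C:2, D:2, E:2, F:2, G:2, H:2, I:2, J:2, K:2
All degrees equal 2; the graph is regular.

Yes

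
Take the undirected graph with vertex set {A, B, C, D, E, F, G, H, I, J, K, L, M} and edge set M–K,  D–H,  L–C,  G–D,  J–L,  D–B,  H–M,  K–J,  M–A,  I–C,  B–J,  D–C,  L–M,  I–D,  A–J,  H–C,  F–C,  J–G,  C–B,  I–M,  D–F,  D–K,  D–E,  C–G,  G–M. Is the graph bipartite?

The cycle D-C-H-D has length 3, which is odd, so the graph is not bipartite.

No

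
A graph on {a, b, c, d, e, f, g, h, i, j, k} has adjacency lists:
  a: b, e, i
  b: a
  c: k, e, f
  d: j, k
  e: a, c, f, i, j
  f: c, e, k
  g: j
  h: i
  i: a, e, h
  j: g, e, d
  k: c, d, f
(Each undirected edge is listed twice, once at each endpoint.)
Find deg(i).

Neighbors of i: a, e, h.

3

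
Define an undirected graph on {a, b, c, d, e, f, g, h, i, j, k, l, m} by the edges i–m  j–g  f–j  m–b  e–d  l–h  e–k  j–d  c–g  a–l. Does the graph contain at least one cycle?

No

The graph has 13 vertices, 10 edges, and 3 connected components.
A forest on 13 vertices with 3 components has exactly 10 edges, which matches — so no cycle.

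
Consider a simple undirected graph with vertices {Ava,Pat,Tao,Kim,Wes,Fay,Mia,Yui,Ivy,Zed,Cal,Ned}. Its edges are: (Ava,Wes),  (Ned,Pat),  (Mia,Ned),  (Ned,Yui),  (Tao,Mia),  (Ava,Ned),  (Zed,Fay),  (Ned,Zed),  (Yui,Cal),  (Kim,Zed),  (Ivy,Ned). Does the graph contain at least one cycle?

|V| = 12, |E| = 11, number of components = 1.
Since 11 = 12 - 1, the graph is a forest and contains no cycle.

No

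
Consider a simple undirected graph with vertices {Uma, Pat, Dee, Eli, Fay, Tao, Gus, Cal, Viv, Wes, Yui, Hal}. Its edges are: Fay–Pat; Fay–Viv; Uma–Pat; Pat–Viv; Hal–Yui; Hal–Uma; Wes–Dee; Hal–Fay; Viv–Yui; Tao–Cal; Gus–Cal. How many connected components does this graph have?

4

Component: {Eli}
Component: {Dee, Wes}
Component: {Tao, Gus, Cal}
Component: {Uma, Pat, Fay, Viv, Yui, Hal}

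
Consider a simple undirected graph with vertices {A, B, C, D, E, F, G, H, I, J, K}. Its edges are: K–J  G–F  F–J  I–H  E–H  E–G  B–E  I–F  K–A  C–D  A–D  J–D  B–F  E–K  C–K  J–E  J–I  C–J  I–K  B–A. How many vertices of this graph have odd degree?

Degrees: A:3, B:3, C:3, D:3, E:5, F:4, G:2, H:2, I:4, J:6, K:5
Odd-degree vertices: A, B, C, D, E, K.

6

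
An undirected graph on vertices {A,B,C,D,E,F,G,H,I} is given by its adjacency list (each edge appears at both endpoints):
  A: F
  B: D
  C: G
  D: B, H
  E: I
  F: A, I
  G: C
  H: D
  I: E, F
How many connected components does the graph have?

Component: {C, G}
Component: {B, D, H}
Component: {A, E, F, I}

3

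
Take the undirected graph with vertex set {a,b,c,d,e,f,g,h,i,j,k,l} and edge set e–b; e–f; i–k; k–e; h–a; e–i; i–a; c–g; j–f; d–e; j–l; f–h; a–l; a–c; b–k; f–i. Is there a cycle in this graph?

The graph has 12 vertices, 16 edges, and 1 connected component.
One cycle is i-f-e-b-k-i.

Yes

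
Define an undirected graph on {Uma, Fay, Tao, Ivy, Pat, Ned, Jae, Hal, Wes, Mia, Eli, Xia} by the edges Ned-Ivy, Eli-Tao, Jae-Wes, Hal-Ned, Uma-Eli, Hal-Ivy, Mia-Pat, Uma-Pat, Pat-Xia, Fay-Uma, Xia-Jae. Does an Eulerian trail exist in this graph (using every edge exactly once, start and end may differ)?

No

Degrees: Uma:3, Fay:1, Tao:1, Ivy:2, Pat:3, Ned:2, Jae:2, Hal:2, Wes:1, Mia:1, Eli:2, Xia:2
Odd-degree vertices: Uma, Fay, Tao, Pat, Wes, Mia (6 total).
With 6 odd-degree vertices (more than two), no single trail can use every edge.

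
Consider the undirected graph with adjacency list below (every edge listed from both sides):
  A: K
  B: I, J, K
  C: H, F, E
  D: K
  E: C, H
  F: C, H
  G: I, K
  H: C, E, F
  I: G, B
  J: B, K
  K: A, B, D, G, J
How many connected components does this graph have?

2

Component: {C, E, F, H}
Component: {A, B, D, G, I, J, K}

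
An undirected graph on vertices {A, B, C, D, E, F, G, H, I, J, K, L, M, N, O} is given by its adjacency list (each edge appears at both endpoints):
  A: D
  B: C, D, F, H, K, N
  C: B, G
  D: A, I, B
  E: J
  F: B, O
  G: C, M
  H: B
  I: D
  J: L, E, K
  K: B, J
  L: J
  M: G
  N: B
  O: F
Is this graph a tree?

The graph has 15 vertices and 14 edges.
Connected and |E| = |V| - 1, which characterizes a tree.

Yes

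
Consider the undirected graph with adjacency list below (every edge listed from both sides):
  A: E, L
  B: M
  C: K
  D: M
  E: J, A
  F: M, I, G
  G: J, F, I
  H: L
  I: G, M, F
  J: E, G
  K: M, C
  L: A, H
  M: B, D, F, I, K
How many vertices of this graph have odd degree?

8

Degrees: A:2, B:1, C:1, D:1, E:2, F:3, G:3, H:1, I:3, J:2, K:2, L:2, M:5
Odd-degree vertices: B, C, D, F, G, H, I, M.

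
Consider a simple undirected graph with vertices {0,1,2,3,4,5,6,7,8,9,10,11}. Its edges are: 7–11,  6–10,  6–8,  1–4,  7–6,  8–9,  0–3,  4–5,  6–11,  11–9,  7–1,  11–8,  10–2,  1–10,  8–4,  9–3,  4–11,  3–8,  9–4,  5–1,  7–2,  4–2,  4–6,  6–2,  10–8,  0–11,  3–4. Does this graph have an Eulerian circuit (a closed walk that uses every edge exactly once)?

Degrees: 0:2, 1:4, 2:4, 3:4, 4:8, 5:2, 6:6, 7:4, 8:6, 9:4, 10:4, 11:6
All degrees are even and the non-isolated vertices are connected — an Eulerian circuit exists.

Yes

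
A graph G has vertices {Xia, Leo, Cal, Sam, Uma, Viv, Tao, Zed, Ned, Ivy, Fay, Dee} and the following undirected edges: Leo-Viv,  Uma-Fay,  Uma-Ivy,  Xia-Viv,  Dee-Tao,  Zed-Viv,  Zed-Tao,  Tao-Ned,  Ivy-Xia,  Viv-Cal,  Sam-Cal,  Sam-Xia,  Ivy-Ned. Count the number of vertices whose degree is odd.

6

Degrees: Xia:3, Leo:1, Cal:2, Sam:2, Uma:2, Viv:4, Tao:3, Zed:2, Ned:2, Ivy:3, Fay:1, Dee:1
Odd-degree vertices: Xia, Leo, Tao, Ivy, Fay, Dee.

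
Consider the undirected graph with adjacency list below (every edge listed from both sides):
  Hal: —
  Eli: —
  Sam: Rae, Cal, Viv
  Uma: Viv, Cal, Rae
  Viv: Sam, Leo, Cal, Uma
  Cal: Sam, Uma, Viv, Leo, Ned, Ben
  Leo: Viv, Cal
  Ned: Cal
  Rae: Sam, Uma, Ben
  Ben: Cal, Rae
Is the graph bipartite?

Cal-Viv-Sam-Cal is an odd cycle (length 3), and a bipartite graph can contain only even cycles.

No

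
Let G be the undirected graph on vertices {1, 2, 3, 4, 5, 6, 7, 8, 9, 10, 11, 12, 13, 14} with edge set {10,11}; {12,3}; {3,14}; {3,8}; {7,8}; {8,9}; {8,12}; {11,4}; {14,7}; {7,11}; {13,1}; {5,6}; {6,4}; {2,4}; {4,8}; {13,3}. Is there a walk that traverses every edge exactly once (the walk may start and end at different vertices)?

No

Degrees: 1:1, 2:1, 3:4, 4:4, 5:1, 6:2, 7:3, 8:5, 9:1, 10:1, 11:3, 12:2, 13:2, 14:2
Odd-degree vertices: 1, 2, 5, 7, 8, 9, 10, 11 (8 total).
An Eulerian trail requires 0 or 2 odd-degree vertices; here there are 8.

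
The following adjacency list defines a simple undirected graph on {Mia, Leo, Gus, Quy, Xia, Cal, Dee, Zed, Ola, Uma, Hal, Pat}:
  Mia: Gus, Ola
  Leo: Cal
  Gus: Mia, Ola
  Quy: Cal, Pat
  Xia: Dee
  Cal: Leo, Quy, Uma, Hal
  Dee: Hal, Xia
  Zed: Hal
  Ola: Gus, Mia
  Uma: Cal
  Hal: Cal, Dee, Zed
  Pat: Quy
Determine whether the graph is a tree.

No

The graph has 12 vertices and 11 edges.
It is not connected, so it is not a tree.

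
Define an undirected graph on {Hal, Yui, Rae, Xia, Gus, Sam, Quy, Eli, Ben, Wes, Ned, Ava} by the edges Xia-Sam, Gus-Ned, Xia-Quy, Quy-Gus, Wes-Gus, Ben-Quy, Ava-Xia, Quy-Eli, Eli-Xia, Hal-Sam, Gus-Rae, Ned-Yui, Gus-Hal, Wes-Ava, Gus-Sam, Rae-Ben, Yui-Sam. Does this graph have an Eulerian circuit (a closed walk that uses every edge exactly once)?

Degrees: Hal:2, Yui:2, Rae:2, Xia:4, Gus:6, Sam:4, Quy:4, Eli:2, Ben:2, Wes:2, Ned:2, Ava:2
Every vertex has even degree and the edges form a single connected piece, so an Eulerian circuit exists.

Yes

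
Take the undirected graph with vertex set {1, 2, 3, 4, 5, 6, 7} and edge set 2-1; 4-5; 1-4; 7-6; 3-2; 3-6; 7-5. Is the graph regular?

Degrees: 1:2, 2:2, 3:2, 4:2, 5:2, 6:2, 7:2
Every vertex has degree 2, so the graph is 2-regular.

Yes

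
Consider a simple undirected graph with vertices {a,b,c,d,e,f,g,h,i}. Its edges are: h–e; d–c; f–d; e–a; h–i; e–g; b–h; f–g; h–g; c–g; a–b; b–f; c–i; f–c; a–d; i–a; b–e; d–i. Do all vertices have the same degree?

Degrees: a:4, b:4, c:4, d:4, e:4, f:4, g:4, h:4, i:4
All degrees equal 4; the graph is regular.

Yes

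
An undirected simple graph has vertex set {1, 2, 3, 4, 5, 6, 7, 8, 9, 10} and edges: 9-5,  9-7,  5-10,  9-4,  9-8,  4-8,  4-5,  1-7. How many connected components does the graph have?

Component: {2}
Component: {3}
Component: {6}
Component: {1, 4, 5, 7, 8, 9, 10}

4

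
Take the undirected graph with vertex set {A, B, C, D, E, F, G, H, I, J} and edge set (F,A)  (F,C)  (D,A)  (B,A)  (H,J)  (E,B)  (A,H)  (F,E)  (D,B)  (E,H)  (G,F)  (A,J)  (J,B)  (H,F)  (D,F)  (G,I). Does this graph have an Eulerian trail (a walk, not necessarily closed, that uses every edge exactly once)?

No

Degrees: A:5, B:4, C:1, D:3, E:3, F:6, G:2, H:4, I:1, J:3
Odd-degree vertices: A, C, D, E, I, J (6 total).
An Eulerian trail requires 0 or 2 odd-degree vertices; here there are 6.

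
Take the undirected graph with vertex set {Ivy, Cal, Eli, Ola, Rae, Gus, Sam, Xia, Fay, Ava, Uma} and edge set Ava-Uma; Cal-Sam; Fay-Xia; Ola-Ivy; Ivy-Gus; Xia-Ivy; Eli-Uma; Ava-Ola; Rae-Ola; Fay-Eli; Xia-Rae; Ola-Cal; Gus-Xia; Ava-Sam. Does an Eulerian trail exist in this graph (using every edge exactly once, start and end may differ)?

Yes

Degrees: Ivy:3, Cal:2, Eli:2, Ola:4, Rae:2, Gus:2, Sam:2, Xia:4, Fay:2, Ava:3, Uma:2
Odd-degree vertices: Ivy, Ava (2 total).
The non-isolated vertices are connected and exactly 2 have odd degree, so an Eulerian trail exists (from Ivy to Ava).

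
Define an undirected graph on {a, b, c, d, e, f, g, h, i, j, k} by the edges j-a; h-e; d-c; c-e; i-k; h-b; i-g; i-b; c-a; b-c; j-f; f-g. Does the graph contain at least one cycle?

|V| = 11, |E| = 12, number of components = 1.
One cycle is a-c-b-i-g-f-j-a.

Yes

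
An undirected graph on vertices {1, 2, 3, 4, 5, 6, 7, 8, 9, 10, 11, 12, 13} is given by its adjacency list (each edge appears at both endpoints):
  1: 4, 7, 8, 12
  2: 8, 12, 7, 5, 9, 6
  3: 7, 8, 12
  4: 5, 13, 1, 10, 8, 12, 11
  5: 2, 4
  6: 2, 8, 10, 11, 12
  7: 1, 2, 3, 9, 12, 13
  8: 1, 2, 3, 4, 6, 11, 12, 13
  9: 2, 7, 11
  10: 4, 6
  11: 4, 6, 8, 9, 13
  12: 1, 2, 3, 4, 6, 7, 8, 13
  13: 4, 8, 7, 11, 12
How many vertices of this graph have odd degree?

Degrees: 1:4, 2:6, 3:3, 4:7, 5:2, 6:5, 7:6, 8:8, 9:3, 10:2, 11:5, 12:8, 13:5
Odd-degree vertices: 3, 4, 6, 9, 11, 13.

6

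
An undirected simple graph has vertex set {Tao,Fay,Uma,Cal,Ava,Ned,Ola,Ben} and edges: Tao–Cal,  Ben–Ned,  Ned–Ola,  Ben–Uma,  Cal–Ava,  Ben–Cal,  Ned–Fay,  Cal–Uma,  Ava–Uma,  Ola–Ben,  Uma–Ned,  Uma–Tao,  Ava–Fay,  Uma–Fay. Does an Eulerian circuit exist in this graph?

Degrees: Tao:2, Fay:3, Uma:6, Cal:4, Ava:3, Ned:4, Ola:2, Ben:4
Fay, Ava have odd degree; an Eulerian circuit needs every degree to be even, so none exists.

No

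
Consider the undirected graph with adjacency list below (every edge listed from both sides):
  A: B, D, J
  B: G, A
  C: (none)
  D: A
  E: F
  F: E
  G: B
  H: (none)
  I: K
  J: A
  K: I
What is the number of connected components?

5

Component: {C}
Component: {H}
Component: {E, F}
Component: {I, K}
Component: {A, B, D, G, J}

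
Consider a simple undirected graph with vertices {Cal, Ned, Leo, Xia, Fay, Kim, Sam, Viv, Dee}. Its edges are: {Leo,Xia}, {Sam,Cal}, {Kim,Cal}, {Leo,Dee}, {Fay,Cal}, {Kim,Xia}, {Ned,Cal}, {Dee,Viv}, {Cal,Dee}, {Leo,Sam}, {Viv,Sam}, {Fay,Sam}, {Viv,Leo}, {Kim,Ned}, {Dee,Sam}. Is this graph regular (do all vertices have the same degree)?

Degrees: Cal:5, Ned:2, Leo:4, Xia:2, Fay:2, Kim:3, Sam:5, Viv:3, Dee:4
Vertex Ned has degree 2 while Cal has degree 5, so the graph is not regular.

No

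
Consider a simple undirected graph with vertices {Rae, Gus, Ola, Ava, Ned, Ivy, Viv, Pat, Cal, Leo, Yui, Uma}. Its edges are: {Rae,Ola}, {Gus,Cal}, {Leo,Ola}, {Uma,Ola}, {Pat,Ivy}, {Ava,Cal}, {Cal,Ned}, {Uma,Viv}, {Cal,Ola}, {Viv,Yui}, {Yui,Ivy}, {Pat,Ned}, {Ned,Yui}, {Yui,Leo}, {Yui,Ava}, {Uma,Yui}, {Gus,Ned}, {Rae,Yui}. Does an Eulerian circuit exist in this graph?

Degrees: Rae:2, Gus:2, Ola:4, Ava:2, Ned:4, Ivy:2, Viv:2, Pat:2, Cal:4, Leo:2, Yui:7, Uma:3
Yui, Uma have odd degree; an Eulerian circuit needs every degree to be even, so none exists.

No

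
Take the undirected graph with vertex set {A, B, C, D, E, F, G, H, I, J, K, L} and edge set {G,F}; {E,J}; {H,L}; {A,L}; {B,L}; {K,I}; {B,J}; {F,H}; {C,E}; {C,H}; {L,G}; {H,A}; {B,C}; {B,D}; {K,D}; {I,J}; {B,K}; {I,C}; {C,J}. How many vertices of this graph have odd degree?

Degrees: A:2, B:5, C:5, D:2, E:2, F:2, G:2, H:4, I:3, J:4, K:3, L:4
Odd-degree vertices: B, C, I, K.

4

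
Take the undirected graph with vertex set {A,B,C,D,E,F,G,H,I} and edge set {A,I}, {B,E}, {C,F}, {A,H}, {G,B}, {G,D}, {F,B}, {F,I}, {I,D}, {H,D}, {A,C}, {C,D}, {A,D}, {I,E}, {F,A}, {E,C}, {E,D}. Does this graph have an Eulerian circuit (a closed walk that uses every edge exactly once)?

No

Degrees: A:5, B:3, C:4, D:6, E:4, F:4, G:2, H:2, I:4
Vertices with odd degree: A, B. An Eulerian circuit requires all degrees even.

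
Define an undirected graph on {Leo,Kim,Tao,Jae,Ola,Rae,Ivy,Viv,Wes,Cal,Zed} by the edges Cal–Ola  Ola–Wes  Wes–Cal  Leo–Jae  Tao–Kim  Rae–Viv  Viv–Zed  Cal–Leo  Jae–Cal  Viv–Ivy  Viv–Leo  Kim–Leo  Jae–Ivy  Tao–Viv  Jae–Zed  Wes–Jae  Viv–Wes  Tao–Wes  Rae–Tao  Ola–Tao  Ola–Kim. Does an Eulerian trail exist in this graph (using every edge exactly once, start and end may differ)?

Degrees: Leo:4, Kim:3, Tao:5, Jae:5, Ola:4, Rae:2, Ivy:2, Viv:6, Wes:5, Cal:4, Zed:2
Odd-degree vertices: Kim, Tao, Jae, Wes (4 total).
An Eulerian trail requires 0 or 2 odd-degree vertices; here there are 4.

No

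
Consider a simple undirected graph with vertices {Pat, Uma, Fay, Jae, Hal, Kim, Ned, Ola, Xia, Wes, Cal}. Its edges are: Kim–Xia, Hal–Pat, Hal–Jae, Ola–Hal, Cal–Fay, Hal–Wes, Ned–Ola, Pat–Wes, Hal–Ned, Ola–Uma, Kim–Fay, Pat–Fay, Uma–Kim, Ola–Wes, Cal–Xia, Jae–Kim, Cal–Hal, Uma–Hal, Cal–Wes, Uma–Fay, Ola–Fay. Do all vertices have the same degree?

No

Degrees: Pat:3, Uma:4, Fay:5, Jae:2, Hal:7, Kim:4, Ned:2, Ola:5, Xia:2, Wes:4, Cal:4
Degrees are not all equal (e.g. deg(Jae)=2 but deg(Hal)=7); not regular.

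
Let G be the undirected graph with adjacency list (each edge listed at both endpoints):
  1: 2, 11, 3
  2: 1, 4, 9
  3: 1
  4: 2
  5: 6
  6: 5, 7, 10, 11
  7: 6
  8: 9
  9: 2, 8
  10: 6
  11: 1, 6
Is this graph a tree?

Yes

|V| = 11, |E| = 10.
It is connected with exactly 10 edges, hence acyclic — it is a tree.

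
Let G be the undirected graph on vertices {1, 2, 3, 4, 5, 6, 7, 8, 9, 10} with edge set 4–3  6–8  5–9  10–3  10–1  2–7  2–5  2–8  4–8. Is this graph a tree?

|V| = 10, |E| = 9.
Connected and |E| = |V| - 1, which characterizes a tree.

Yes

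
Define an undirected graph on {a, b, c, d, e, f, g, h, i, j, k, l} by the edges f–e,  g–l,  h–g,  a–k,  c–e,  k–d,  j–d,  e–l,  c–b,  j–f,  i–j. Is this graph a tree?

|V| = 12, |E| = 11.
It is connected with exactly 11 edges, hence acyclic — it is a tree.

Yes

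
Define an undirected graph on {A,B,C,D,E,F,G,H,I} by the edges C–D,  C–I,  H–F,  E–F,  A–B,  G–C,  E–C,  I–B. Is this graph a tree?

Yes

|V| = 9, |E| = 8.
Connected and |E| = |V| - 1, which characterizes a tree.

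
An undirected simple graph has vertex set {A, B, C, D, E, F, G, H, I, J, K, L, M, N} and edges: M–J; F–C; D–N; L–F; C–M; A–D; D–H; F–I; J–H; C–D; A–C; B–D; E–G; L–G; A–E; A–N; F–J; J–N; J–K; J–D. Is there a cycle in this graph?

The graph has 14 vertices, 20 edges, and 1 connected component.
One cycle is A-D-J-F-L-G-E-A.

Yes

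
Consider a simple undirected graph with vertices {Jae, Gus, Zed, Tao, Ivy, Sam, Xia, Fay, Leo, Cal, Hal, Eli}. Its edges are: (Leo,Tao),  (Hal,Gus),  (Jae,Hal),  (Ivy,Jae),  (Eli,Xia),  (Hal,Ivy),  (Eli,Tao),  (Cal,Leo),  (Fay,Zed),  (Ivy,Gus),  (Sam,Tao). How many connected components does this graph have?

3

Component: {Zed, Fay}
Component: {Jae, Gus, Ivy, Hal}
Component: {Tao, Sam, Xia, Leo, Cal, Eli}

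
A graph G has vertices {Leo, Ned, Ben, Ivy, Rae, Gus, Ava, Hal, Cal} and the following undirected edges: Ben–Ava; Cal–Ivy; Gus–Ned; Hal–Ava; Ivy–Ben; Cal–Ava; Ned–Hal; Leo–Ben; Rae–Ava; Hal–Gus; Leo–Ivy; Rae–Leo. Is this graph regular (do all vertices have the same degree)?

Degrees: Leo:3, Ned:2, Ben:3, Ivy:3, Rae:2, Gus:2, Ava:4, Hal:3, Cal:2
Degrees are not all equal (e.g. deg(Ned)=2 but deg(Ava)=4); not regular.

No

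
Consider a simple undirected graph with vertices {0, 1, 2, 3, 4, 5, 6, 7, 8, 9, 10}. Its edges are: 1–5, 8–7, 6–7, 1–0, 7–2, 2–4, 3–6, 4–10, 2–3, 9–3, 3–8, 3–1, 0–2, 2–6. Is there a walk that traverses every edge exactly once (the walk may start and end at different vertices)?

Degrees: 0:2, 1:3, 2:5, 3:5, 4:2, 5:1, 6:3, 7:3, 8:2, 9:1, 10:1
Odd-degree vertices: 1, 2, 3, 5, 6, 7, 9, 10 (8 total).
With 8 odd-degree vertices (more than two), no single trail can use every edge.

No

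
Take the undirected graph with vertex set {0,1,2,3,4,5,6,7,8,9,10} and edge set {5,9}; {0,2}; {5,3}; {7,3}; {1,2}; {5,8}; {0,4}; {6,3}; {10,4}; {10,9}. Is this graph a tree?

Yes

The graph has 11 vertices and 10 edges.
Connected and |E| = |V| - 1, which characterizes a tree.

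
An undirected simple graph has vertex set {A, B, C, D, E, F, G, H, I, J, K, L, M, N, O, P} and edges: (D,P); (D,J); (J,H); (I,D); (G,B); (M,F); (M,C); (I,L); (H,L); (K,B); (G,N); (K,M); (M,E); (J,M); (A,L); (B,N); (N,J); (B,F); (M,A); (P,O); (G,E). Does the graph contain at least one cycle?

The graph has 16 vertices, 21 edges, and 1 connected component.
Since 21 > 16 - 1, a cycle must exist; for instance J-D-I-L-H-J.

Yes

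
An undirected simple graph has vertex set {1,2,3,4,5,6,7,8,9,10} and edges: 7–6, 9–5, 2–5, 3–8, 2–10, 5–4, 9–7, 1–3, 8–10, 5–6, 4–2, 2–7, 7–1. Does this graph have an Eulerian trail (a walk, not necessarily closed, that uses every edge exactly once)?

Degrees: 1:2, 2:4, 3:2, 4:2, 5:4, 6:2, 7:4, 8:2, 9:2, 10:2
Odd-degree vertices: none (0 total).
With 0 odd-degree vertices and all edges in one connected piece, an Eulerian trail exists.

Yes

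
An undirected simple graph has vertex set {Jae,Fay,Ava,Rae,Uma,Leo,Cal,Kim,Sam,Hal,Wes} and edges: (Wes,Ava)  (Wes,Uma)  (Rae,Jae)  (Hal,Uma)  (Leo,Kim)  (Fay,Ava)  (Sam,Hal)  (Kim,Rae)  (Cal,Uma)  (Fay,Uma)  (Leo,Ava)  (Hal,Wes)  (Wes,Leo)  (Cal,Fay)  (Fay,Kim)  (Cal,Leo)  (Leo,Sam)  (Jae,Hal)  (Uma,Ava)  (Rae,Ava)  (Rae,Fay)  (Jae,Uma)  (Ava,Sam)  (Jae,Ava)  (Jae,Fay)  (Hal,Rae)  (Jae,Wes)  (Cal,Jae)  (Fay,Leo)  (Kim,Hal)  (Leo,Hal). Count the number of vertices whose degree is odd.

8

Degrees: Jae:7, Fay:7, Ava:7, Rae:5, Uma:6, Leo:7, Cal:4, Kim:4, Sam:3, Hal:7, Wes:5
Odd-degree vertices: Jae, Fay, Ava, Rae, Leo, Sam, Hal, Wes.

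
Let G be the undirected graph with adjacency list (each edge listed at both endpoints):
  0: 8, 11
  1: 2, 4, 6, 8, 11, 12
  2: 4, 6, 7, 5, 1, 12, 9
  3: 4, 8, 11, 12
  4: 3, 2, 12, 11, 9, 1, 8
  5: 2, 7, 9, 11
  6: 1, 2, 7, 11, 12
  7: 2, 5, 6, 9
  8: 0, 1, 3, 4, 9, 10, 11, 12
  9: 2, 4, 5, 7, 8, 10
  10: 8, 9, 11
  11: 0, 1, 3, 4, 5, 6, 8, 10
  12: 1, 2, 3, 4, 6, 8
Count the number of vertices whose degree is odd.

Degrees: 0:2, 1:6, 2:7, 3:4, 4:7, 5:4, 6:5, 7:4, 8:8, 9:6, 10:3, 11:8, 12:6
Odd-degree vertices: 2, 4, 6, 10.

4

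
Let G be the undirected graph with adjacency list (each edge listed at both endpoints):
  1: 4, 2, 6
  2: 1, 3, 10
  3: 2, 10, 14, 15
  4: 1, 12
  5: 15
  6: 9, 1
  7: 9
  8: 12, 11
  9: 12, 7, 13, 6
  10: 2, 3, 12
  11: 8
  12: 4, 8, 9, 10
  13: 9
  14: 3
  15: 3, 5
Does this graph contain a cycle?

Yes

|V| = 15, |E| = 17, number of components = 1.
One cycle is 1-4-12-10-2-1.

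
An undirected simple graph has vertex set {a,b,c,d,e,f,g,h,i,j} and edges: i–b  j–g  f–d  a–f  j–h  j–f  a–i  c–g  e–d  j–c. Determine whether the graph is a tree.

The graph has 10 vertices and 10 edges.
Connected but with 10 > 9 edges, so it has a cycle and is not a tree.

No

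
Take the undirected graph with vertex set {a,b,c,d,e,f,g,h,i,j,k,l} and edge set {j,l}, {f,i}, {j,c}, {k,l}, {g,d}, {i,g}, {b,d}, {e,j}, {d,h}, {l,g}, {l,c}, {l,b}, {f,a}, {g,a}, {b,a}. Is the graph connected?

Yes

Starting from a and exploring outward reaches every vertex (a, b, f, g, l, d, i, j, k, c, h, e); the graph is connected.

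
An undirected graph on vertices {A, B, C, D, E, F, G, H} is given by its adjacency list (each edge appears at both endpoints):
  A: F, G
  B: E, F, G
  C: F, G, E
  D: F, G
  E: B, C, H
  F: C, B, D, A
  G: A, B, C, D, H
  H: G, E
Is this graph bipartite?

Partition the vertices as {E, F, G} vs {A, B, C, D, H}. Each listed edge has one endpoint in each part, so the graph is bipartite.

Yes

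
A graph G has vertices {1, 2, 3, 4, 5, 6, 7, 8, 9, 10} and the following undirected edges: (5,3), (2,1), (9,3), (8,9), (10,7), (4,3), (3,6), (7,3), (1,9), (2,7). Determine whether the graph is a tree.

No

The graph has 10 vertices and 10 edges.
Connected but with 10 > 9 edges, so it has a cycle and is not a tree.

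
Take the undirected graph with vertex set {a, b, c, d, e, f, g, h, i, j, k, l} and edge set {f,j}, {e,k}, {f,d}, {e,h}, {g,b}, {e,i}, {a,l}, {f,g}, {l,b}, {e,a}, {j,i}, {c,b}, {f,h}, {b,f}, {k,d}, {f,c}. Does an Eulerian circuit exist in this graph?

Yes

Degrees: a:2, b:4, c:2, d:2, e:4, f:6, g:2, h:2, i:2, j:2, k:2, l:2
All degrees are even and the non-isolated vertices are connected — an Eulerian circuit exists.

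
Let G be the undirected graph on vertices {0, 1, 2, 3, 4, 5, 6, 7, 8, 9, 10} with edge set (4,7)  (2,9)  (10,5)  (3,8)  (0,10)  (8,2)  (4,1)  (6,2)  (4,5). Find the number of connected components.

Component: {2, 3, 6, 8, 9}
Component: {0, 1, 4, 5, 7, 10}

2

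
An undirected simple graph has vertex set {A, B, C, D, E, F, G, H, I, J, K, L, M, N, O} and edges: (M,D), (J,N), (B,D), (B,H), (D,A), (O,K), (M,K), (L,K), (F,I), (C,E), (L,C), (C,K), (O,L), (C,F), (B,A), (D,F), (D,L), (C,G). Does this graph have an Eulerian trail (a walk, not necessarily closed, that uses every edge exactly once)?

Degrees: A:2, B:3, C:5, D:5, E:1, F:3, G:1, H:1, I:1, J:1, K:4, L:4, M:2, N:1, O:2
Odd-degree vertices: B, C, D, E, F, G, H, I, J, N (10 total).
An Eulerian trail requires 0 or 2 odd-degree vertices; here there are 10.

No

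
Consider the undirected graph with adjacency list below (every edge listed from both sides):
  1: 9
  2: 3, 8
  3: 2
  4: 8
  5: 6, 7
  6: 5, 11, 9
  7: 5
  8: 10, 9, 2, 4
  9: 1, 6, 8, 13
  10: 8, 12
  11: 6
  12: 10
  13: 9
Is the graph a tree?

|V| = 13, |E| = 12.
Connected and |E| = |V| - 1, which characterizes a tree.

Yes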